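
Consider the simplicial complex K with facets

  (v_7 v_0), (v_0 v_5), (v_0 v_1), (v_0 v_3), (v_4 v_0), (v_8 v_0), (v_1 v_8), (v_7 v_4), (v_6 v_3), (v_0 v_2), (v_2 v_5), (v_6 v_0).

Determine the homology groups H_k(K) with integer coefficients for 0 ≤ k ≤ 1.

Take the total order v_0 < v_1 < v_2 < v_3 < v_4 < v_5 < v_6 < v_7 < v_8 on the vertex set. Then K (dimension 1) consists of the simplices:

  0-simplices (9): [v_0], [v_1], [v_2], [v_3], [v_4], [v_5], [v_6], [v_7], [v_8]
  1-simplices (12): [v_0,v_1], [v_0,v_2], [v_0,v_3], [v_0,v_4], [v_0,v_5], [v_0,v_6], [v_0,v_7], [v_0,v_8], [v_1,v_8], [v_2,v_5], [v_3,v_6], [v_4,v_7]

so the chain groups are C_0 ≅ Z^9, C_1 ≅ Z^12.

Boundary ∂_1: C_1 → C_0 maps an edge to its endpoints' difference, ∂[p,q] = q − p.
This gives a 9×12 integer matrix of rank 8; reducing to Smith normal form yields diagonal entries (1,1,1,1,1,1,1,1).

Computing H_k = (kernel of ∂_k) / (image of ∂_{k+1}):

  H_0: rank C_0 − rank ∂_1 = 9 − 8 = 1, and the invariant factors of ∂_1 are all 1, so H_0 ≅ Z.
  H_1: rank ker ∂_1 − rank ∂_2 = (12 − 8) − 0 = 4, and there is no ∂_2, so H_1 ≅ Z^4.

H_0 = Z,  H_1 = Z^4.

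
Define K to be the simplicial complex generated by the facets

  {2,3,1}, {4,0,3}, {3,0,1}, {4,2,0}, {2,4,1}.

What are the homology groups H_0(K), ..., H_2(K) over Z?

H_0 = Z,  H_1 = Z,  H_2 = 0.

We work with the vertex ordering 0 < 1 < 2 < 3 < 4. The simplices of K, each written with vertices in increasing order, are:

  0-simplices (5): [0], [1], [2], [3], [4]
  1-simplices (10): [0,1], [0,2], [0,3], [0,4], [1,2], [1,3], [1,4], [2,3], [2,4], [3,4]
  2-simplices (5): [0,1,3], [0,2,4], [0,3,4], [1,2,3], [1,2,4]

Hence C_0 ≅ Z^5, C_1 ≅ Z^10, C_2 ≅ Z^5.

Boundary ∂_1: C_1 → C_0 sends each edge [p,q] (with p < q) to q − p. For instance
  ∂[2,4] = [4] − [2].
The 5×10 boundary matrix has rank 4 and Smith normal form diag(1,1,1,1).

The boundary map ∂_2: C_2 → C_1 acts by ∂[p,q,r] = [q,r] − [p,r] + [p,q]. For instance
  ∂[0,3,4] = [3,4] − [0,4] + [0,3],
  ∂[0,1,3] = [1,3] − [0,3] + [0,1].
The resulting 10×5 matrix has rank 5, and its Smith normal form has invariant factors (1,1,1,1,1).

Reading off H_k = ker ∂_k / im ∂_{k+1}:

  H_0: rank C_0 − rank ∂_1 = 5 − 4 = 1, and the invariant factors of ∂_1 are all 1, so H_0 = Z.
  H_1: rank ker ∂_1 − rank ∂_2 = (10 − 4) − 5 = 1, and the invariant factors of ∂_2 are all 1, so H_1 = Z.
  H_2: rank ker ∂_2 − rank ∂_3 = (5 − 5) − 0 = 0, and there is no ∂_3, so H_2 = 0.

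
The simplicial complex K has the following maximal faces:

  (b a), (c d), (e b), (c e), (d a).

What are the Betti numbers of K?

Take the total order a < b < c < d < e on the vertex set. Then K (dimension 1) consists of the simplices:

  0-simplices (5): a, b, c, d, e
  1-simplices (5): ab, ad, be, cd, ce

so the chain groups are C_0 ≅ Z^5, C_1 ≅ Z^5.

The boundary map ∂_1: C_1 → C_0 maps an edge to its endpoints' difference, ∂[p,q] = q − p. For instance
  ∂cd = d − c.
This gives a 5×5 integer matrix of rank 4; reducing to Smith normal form yields diagonal entries (1,1,1,1).

Reading off H_k = ker ∂_k / im ∂_{k+1}:

  H_0: rank C_0 − rank ∂_1 = 5 − 4 = 1, and the invariant factors of ∂_1 are all 1, so H_0 ≅ Z.
  H_1: rank ker ∂_1 − rank ∂_2 = (5 − 4) − 0 = 1, and there is no ∂_2, so H_1 ≅ Z.

As a check, the Euler characteristic is 5 − 5 = 0, which agrees with 1 − 1 = 0.

Hence the Betti numbers are b_0 = 1, b_1 = 1.

b_0 = 1, b_1 = 1.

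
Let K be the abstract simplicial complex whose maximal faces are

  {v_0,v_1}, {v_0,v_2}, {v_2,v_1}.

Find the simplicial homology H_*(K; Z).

H_0 = Z,  H_1 = Z.

Fix the vertex order v_0 < v_1 < v_2 and write every simplex with vertices in increasing order. Then dim K = 1 and the simplices of K are:

  0-simplices (3): [v_0], [v_1], [v_2]
  1-simplices (3): [v_0,v_1], [v_0,v_2], [v_1,v_2]

so the chain groups are C_0 ≅ Z^3, C_1 ≅ Z^3.

∂_1: C_1 → C_0 sends each edge [p,q] (with p < q) to q − p. For instance
  ∂[v_0,v_1] = [v_1] − [v_0].
The 3×3 boundary matrix has rank 2 and Smith normal form diag(1,1).

From H_k ≅ ker(∂_k) / im(∂_{k+1}) we obtain:

  H_0: rank C_0 − rank ∂_1 = 3 − 2 = 1, and the invariant factors of ∂_1 are all 1, so H_0 ≅ Z.
  H_1: rank ker ∂_1 − rank ∂_2 = (3 − 2) − 0 = 1, and there is no ∂_2, so H_1 ≅ Z.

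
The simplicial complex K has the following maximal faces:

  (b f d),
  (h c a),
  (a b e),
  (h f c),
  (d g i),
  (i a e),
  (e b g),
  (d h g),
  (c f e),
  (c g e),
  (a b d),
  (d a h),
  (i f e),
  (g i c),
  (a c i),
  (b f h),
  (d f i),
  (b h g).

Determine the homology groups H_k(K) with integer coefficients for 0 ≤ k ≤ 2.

We work with the vertex ordering a < b < c < d < e < f < g < h < i. The simplices of K, each written with vertices in increasing order, are:

  0-simplices (9): a, b, c, d, e, f, g, h, i
  1-simplices (27): ab, ac, ad, ae, ah, ai, bd, be, bf, bg, bh, ce, cf, cg, ch, ci, df, dg, dh, di, ef, eg, ei, fh, fi, gh, gi
  2-simplices (18): abd, abe, ach, aci, adh, aei, bdf, beg, bfh, bgh, cef, ceg, cfh, cgi, dfi, dgh, dgi, efi

giving chain groups C_0 ≅ Z^9, C_1 ≅ Z^27, C_2 ≅ Z^18.

∂_1: C_1 → C_0 maps an edge to its endpoints' difference, ∂[p,q] = q − p. For instance
  ∂be = e − b.
The 9×27 boundary matrix has rank 8 and Smith normal form diag(1,1,1,1,1,1,1,1).

∂_2: C_2 → C_1 acts by ∂[p,q,r] = [q,r] − [p,r] + [p,q]. For instance
  ∂ach = ch − ah + ac,
  ∂adh = dh − ah + ad.
The resulting 27×18 matrix has rank 18, and its Smith normal form has invariant factors (1,1,1,1,1,1,1,1,1,1,1,1,1,1,1,1,1,2).

Reading off H_k = ker ∂_k / im ∂_{k+1}:

  H_0: rank C_0 − rank ∂_1 = 9 − 8 = 1, and the invariant factors of ∂_1 are all 1, so H_0 = Z.
  H_1: rank ker ∂_1 − rank ∂_2 = (27 − 8) − 18 = 1, and ∂_2 has invariant factor 2 > 1, so H_1 = Z ⊕ Z/2Z.
  H_2: rank ker ∂_2 − rank ∂_3 = (18 − 18) − 0 = 0, and there is no ∂_3, so H_2 = 0.

(K is a triangulation of the Klein bottle.)

H_0 ≅ Z,  H_1 ≅ Z ⊕ Z/2Z,  H_2 = 0.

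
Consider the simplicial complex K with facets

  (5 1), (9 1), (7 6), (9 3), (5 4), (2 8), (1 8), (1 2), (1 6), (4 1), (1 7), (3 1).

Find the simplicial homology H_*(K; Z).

H_0 = Z,  H_1 = Z^4.

We work with the vertex ordering 1 < 2 < 3 < 4 < 5 < 6 < 7 < 8 < 9. The simplices of K, each written with vertices in increasing order, are:

  0-simplices (9): [1], [2], [3], [4], [5], [6], [7], [8], [9]
  1-simplices (12): [1,2], [1,3], [1,4], [1,5], [1,6], [1,7], [1,8], [1,9], [2,8], [3,9], [4,5], [6,7]

Hence C_0 ≅ Z^9, C_1 ≅ Z^12.

Boundary ∂_1: C_1 → C_0 sends each edge [p,q] (with p < q) to q − p. For instance
  ∂[3,9] = [9] − [3].
The 9×12 boundary matrix has rank 8 and Smith normal form diag(1,1,1,1,1,1,1,1).

Now H_k = ker ∂_k / im ∂_{k+1}, so:

  H_0: rank C_0 − rank ∂_1 = 9 − 8 = 1, and the invariant factors of ∂_1 are all 1, so H_0 ≅ Z.
  H_1: rank ker ∂_1 − rank ∂_2 = (12 − 8) − 0 = 4, and there is no ∂_2, so H_1 ≅ Z^4.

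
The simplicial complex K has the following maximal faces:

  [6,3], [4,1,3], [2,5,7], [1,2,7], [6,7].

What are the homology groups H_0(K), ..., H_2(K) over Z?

K has 7 vertices, 10 edges, 3 triangles.
rank ∂_0 = 0, rank ∂_1 = 6 ⇒ b_0 = 7 − 0 − 6 = 1; all invariant factors of ∂_1 are 1 so no torsion. So H_0 = Z.
rank ∂_1 = 6, rank ∂_2 = 3 ⇒ b_1 = 10 − 6 − 3 = 1; all invariant factors of ∂_2 are 1 so no torsion. So H_1 = Z.
rank ∂_2 = 3, rank ∂_3 = 0 ⇒ b_2 = 3 − 3 − 0 = 0. So H_2 = 0.

H_0 = Z,  H_1 = Z,  H_2 = 0.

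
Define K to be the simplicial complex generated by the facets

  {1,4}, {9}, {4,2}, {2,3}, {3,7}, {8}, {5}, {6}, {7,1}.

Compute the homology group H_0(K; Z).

K has 9 vertices, 5 edges.
rank ∂_0 = 0, rank ∂_1 = 4 ⇒ b_0 = 9 − 0 − 4 = 5; all invariant factors of ∂_1 are 1 so no torsion. So H_0 = Z^5.

H_0 ≅ Z^5.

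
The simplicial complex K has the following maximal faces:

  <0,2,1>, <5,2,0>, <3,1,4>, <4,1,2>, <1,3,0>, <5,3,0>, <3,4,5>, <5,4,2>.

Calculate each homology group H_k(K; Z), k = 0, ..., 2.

We work with the vertex ordering 0 < 1 < 2 < 3 < 4 < 5. The simplices of K, each written with vertices in increasing order, are:

  0-simplices (6): [0], [1], [2], [3], [4], [5]
  1-simplices (12): [0,1], [0,2], [0,3], [0,5], [1,2], [1,3], [1,4], [2,4], [2,5], [3,4], [3,5], [4,5]
  2-simplices (8): [0,1,2], [0,1,3], [0,2,5], [0,3,5], [1,2,4], [1,3,4], [2,4,5], [3,4,5]

giving chain groups C_0 ≅ Z^6, C_1 ≅ Z^12, C_2 ≅ Z^8.

The boundary map ∂_1: C_1 → C_0 is given by ∂[p,q] = [q] − [p]. For instance
  ∂[2,5] = [5] − [2].
The resulting 6×12 matrix has rank 5, and its Smith normal form has invariant factors (1,1,1,1,1).

The boundary map ∂_2: C_2 → C_1 sends each 2-simplex [p,q,r] to [q,r] − [p,r] + [p,q]. For instance
  ∂[0,3,5] = [3,5] − [0,5] + [0,3],
  ∂[2,4,5] = [4,5] − [2,5] + [2,4].
The 12×8 boundary matrix has rank 7 and Smith normal form diag(1,1,1,1,1,1,1).

Computing H_k = (kernel of ∂_k) / (image of ∂_{k+1}):

  H_0: rank C_0 − rank ∂_1 = 6 − 5 = 1, and the invariant factors of ∂_1 are all 1, so H_0 = Z.
  H_1: rank ker ∂_1 − rank ∂_2 = (12 − 5) − 7 = 0, and the invariant factors of ∂_2 are all 1, so H_1 = 0.
  H_2: rank ker ∂_2 − rank ∂_3 = (8 − 7) − 0 = 1, and there is no ∂_3, so H_2 = Z.

(K is a triangulation of the 2-sphere S^2.)

H_0 = Z,  H_1 = 0,  H_2 = Z.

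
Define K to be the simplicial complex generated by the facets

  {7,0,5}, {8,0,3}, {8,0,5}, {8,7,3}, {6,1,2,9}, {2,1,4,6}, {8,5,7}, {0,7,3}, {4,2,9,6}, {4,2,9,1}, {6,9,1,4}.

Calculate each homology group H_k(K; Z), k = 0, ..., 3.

We work with the vertex ordering 0 < 1 < 2 < 3 < 4 < 5 < 6 < 7 < 8 < 9. The simplices of K, each written with vertices in increasing order, are:

  0-simplices (10): [0], [1], [2], [3], [4], [5], [6], [7], [8], [9]
  1-simplices (19): [0,3], [0,5], [0,7], [0,8], [1,2], [1,4], [1,6], [1,9], [2,4], [2,6], [2,9], [3,7], [3,8], [4,6], [4,9], [5,7], [5,8], [6,9], [7,8]
  2-simplices (16): [0,3,7], [0,3,8], [0,5,7], [0,5,8], [1,2,4], [1,2,6], [1,2,9], [1,4,6], [1,4,9], [1,6,9], [2,4,6], [2,4,9], [2,6,9], [3,7,8], [4,6,9], [5,7,8]
  3-simplices (5): [1,2,4,6], [1,2,4,9], [1,2,6,9], [1,4,6,9], [2,4,6,9]

Hence C_0 ≅ Z^10, C_1 ≅ Z^19, C_2 ≅ Z^16, C_3 ≅ Z^5.

∂_1: C_1 → C_0 sends each edge [p,q] (with p < q) to q − p. For instance
  ∂[1,2] = [2] − [1].
As a 10×19 matrix over Z this has rank 8, with invariant factors (1,1,1,1,1,1,1,1).

∂_2: C_2 → C_1 acts by ∂[p,q,r] = [q,r] − [p,r] + [p,q]. For instance
  ∂[0,3,7] = [3,7] − [0,7] + [0,3],
  ∂[1,2,6] = [2,6] − [1,6] + [1,2].
The resulting 19×16 matrix has rank 11, and its Smith normal form has invariant factors (1,1,1,1,1,1,1,1,1,1,1).

Boundary ∂_3: C_3 → C_2 sends each 3-simplex σ to the alternating sum Σ_i (−1)^i (σ with its i-th vertex removed). For instance
  ∂[2,4,6,9] = [4,6,9] − [2,6,9] + [2,4,9] − [2,4,6],
  ∂[1,2,4,6] = [2,4,6] − [1,4,6] + [1,2,6] − [1,2,4].
As a 16×5 matrix over Z this has rank 4, with invariant factors (1,1,1,1).

Now H_k = ker ∂_k / im ∂_{k+1}, so:

  H_0: rank C_0 − rank ∂_1 = 10 − 8 = 2, and the invariant factors of ∂_1 are all 1, so H_0 = Z^2.
  H_1: rank ker ∂_1 − rank ∂_2 = (19 − 8) − 11 = 0, and the invariant factors of ∂_2 are all 1, so H_1 = 0.
  H_2: rank ker ∂_2 − rank ∂_3 = (16 − 11) − 4 = 1, and the invariant factors of ∂_3 are all 1, so H_2 = Z.
  H_3: rank ker ∂_3 − rank ∂_4 = (5 − 4) − 0 = 1, and there is no ∂_4, so H_3 = Z.

As a check, the Euler characteristic is 10 − 19 + 16 − 5 = 2, which agrees with 2 − 0 + 1 − 1 = 2.

H_0 = Z^2,  H_1 = 0,  H_2 = Z,  H_3 = Z.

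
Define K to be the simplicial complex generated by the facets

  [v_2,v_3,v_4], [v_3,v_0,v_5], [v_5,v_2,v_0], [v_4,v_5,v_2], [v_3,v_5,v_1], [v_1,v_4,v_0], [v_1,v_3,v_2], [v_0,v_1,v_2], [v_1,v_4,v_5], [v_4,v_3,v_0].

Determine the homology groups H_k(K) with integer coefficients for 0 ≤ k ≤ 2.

H_0 = Z,  H_1 = Z/2,  H_2 = 0.

We work with the vertex ordering v_0 < v_1 < v_2 < v_3 < v_4 < v_5. The simplices of K, each written with vertices in increasing order, are:

  0-simplices (6): [v_0], [v_1], [v_2], [v_3], [v_4], [v_5]
  1-simplices (15): (15 of them)
  2-simplices (10): [v_0,v_1,v_2], [v_0,v_1,v_4], [v_0,v_2,v_5], [v_0,v_3,v_4], [v_0,v_3,v_5], [v_1,v_2,v_3], [v_1,v_3,v_5], [v_1,v_4,v_5], [v_2,v_3,v_4], [v_2,v_4,v_5]

Hence C_0 ≅ Z^6, C_1 ≅ Z^15, C_2 ≅ Z^10.

The boundary map ∂_1: C_1 → C_0 maps an edge to its endpoints' difference, ∂[p,q] = q − p.
The 6×15 boundary matrix has rank 5 and Smith normal form diag(1,1,1,1,1).

Boundary ∂_2: C_2 → C_1 sends each 2-simplex [p,q,r] to [q,r] − [p,r] + [p,q]. For instance
  ∂[v_0,v_2,v_5] = [v_2,v_5] − [v_0,v_5] + [v_0,v_2],
  ∂[v_0,v_3,v_4] = [v_3,v_4] − [v_0,v_4] + [v_0,v_3].
The resulting 15×10 matrix has rank 10, and its Smith normal form has invariant factors (1,1,1,1,1,1,1,1,1,2).

Now H_k = ker ∂_k / im ∂_{k+1}, so:

  H_0: rank C_0 − rank ∂_1 = 6 − 5 = 1, and the invariant factors of ∂_1 are all 1, so H_0 = Z.
  H_1: rank ker ∂_1 − rank ∂_2 = (15 − 5) − 10 = 0, and ∂_2 has invariant factor 2 > 1, so H_1 = Z/2.
  H_2: rank ker ∂_2 − rank ∂_3 = (10 − 10) − 0 = 0, and there is no ∂_3, so H_2 = 0.

As a check, the Euler characteristic is 6 − 15 + 10 = 1, which agrees with 1 − 0 + 0 = 1.
(K is a triangulation of the real projective plane RP^2.)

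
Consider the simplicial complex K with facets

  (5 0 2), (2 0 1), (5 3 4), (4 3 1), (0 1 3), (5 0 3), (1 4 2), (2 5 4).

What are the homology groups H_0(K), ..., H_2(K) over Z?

H_0 = Z,  H_1 = 0,  H_2 = Z.

We work with the vertex ordering 0 < 1 < 2 < 3 < 4 < 5. The simplices of K, each written with vertices in increasing order, are:

  0-simplices (6): [0], [1], [2], [3], [4], [5]
  1-simplices (12): [0,1], [0,2], [0,3], [0,5], [1,2], [1,3], [1,4], [2,4], [2,5], [3,4], [3,5], [4,5]
  2-simplices (8): [0,1,2], [0,1,3], [0,2,5], [0,3,5], [1,2,4], [1,3,4], [2,4,5], [3,4,5]

giving chain groups C_0 ≅ Z^6, C_1 ≅ Z^12, C_2 ≅ Z^8.

Boundary ∂_1: C_1 → C_0 is given by ∂[p,q] = [q] − [p]. For instance
  ∂[2,4] = [4] − [2].
This gives a 6×12 integer matrix of rank 5; reducing to Smith normal form yields diagonal entries (1,1,1,1,1).

The boundary map ∂_2: C_2 → C_1 maps a triangle to the signed sum of its edges. For instance
  ∂[1,2,4] = [2,4] − [1,4] + [1,2],
  ∂[0,3,5] = [3,5] − [0,5] + [0,3].
The resulting 12×8 matrix has rank 7, and its Smith normal form has invariant factors (1,1,1,1,1,1,1).

Computing H_k = (kernel of ∂_k) / (image of ∂_{k+1}):

  H_0: rank C_0 − rank ∂_1 = 6 − 5 = 1, and the invariant factors of ∂_1 are all 1, so H_0 = Z.
  H_1: rank ker ∂_1 − rank ∂_2 = (12 − 5) − 7 = 0, and the invariant factors of ∂_2 are all 1, so H_1 = 0.
  H_2: rank ker ∂_2 − rank ∂_3 = (8 − 7) − 0 = 1, and there is no ∂_3, so H_2 = Z.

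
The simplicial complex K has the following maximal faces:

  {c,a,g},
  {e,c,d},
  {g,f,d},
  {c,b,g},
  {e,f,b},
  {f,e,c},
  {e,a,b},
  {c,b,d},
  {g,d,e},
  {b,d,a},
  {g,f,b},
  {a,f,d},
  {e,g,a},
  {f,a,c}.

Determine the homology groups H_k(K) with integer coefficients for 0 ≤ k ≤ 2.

Order the vertices as a < b < c < d < e < f < g. Listing each simplex with vertices in this order, K has dimension 2 with simplices:

  0-simplices (7): a, b, c, d, e, f, g
  1-simplices (21): ab, ac, ad, ae, af, ag, bc, bd, be, bf, bg, cd, ce, cf, cg, de, df, dg, ef, eg, fg
  2-simplices (14): abd, abe, acf, acg, adf, aeg, bcd, bcg, bef, bfg, cde, cef, deg, dfg

Hence C_0 ≅ Z^7, C_1 ≅ Z^21, C_2 ≅ Z^14.

Boundary ∂_1: C_1 → C_0 sends each edge [p,q] (with p < q) to q − p.
The 7×21 boundary matrix has rank 6 and Smith normal form diag(1,1,1,1,1,1).

Boundary ∂_2: C_2 → C_1 maps a triangle to the signed sum of its edges. For instance
  ∂acf = cf − af + ac,
  ∂bcg = cg − bg + bc.
The 21×14 boundary matrix has rank 13 and Smith normal form diag(1,1,1,1,1,1,1,1,1,1,1,1,1).

Computing H_k = (kernel of ∂_k) / (image of ∂_{k+1}):

  H_0: rank C_0 − rank ∂_1 = 7 − 6 = 1, and the invariant factors of ∂_1 are all 1, so H_0 = Z.
  H_1: rank ker ∂_1 − rank ∂_2 = (21 − 6) − 13 = 2, and the invariant factors of ∂_2 are all 1, so H_1 = Z^2.
  H_2: rank ker ∂_2 − rank ∂_3 = (14 − 13) − 0 = 1, and there is no ∂_3, so H_2 = Z.

H_0 = Z,  H_1 = Z^2,  H_2 = Z.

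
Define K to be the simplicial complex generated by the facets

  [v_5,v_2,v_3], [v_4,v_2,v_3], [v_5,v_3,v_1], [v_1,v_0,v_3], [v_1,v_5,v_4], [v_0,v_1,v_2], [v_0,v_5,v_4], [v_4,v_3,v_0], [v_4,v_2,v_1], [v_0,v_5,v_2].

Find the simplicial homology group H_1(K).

H_1 = Z_2.

K has 6 vertices, 15 edges, 10 triangles.
rank ∂_1 = 5, rank ∂_2 = 10 ⇒ b_1 = 15 − 5 − 10 = 0; ∂_2 has invariant factor(s) [2] giving torsion. So H_1 ≅ Z_2.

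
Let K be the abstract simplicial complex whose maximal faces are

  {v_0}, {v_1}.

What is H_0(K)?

H_0 = Z^2.

We work with the vertex ordering v_0 < v_1. The simplices of K, each written with vertices in increasing order, are:

  0-simplices (2): [v_0], [v_1]

Hence C_0 ≅ Z^2.

Reading off H_k = ker ∂_k / im ∂_{k+1}:

  H_0: rank C_0 − rank ∂_1 = 2 − 0 = 2, and there is no ∂_1, so H_0 = Z^2.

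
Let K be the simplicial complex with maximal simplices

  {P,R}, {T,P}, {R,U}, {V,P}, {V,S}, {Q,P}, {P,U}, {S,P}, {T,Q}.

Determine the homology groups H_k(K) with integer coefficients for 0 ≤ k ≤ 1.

H_0 ≅ Z,  H_1 ≅ Z^3.

K has 7 vertices, 9 edges.
rank ∂_0 = 0, rank ∂_1 = 6 ⇒ b_0 = 7 − 0 − 6 = 1; all invariant factors of ∂_1 are 1 so no torsion. So H_0 ≅ Z.
rank ∂_1 = 6, rank ∂_2 = 0 ⇒ b_1 = 9 − 6 − 0 = 3. So H_1 ≅ Z^3.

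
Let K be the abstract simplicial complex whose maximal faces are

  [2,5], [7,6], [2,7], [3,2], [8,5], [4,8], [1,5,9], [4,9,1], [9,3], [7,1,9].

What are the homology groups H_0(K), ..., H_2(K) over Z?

K has 9 vertices, 14 edges, 3 triangles.
rank ∂_0 = 0, rank ∂_1 = 8 ⇒ b_0 = 9 − 0 − 8 = 1; all invariant factors of ∂_1 are 1 so no torsion. So H_0 ≅ Z.
rank ∂_1 = 8, rank ∂_2 = 3 ⇒ b_1 = 14 − 8 − 3 = 3; all invariant factors of ∂_2 are 1 so no torsion. So H_1 ≅ Z^3.
rank ∂_2 = 3, rank ∂_3 = 0 ⇒ b_2 = 3 − 3 − 0 = 0. So H_2 ≅ 0.

H_0 = Z,  H_1 = Z^3,  H_2 = 0.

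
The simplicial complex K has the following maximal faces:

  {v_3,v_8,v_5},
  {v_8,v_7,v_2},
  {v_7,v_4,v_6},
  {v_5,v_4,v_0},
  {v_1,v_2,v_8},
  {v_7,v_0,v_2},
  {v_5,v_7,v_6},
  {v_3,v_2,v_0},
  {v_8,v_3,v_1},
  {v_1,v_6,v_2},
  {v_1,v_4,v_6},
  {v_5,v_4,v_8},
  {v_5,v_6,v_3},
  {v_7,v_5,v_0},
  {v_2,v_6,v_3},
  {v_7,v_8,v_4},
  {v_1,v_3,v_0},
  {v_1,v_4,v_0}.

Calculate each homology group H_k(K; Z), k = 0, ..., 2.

We work with the vertex ordering v_0 < v_1 < v_2 < v_3 < v_4 < v_5 < v_6 < v_7 < v_8. The simplices of K, each written with vertices in increasing order, are:

  0-simplices (9): [v_0], [v_1], [v_2], [v_3], [v_4], [v_5], [v_6], [v_7], [v_8]
  1-simplices (27): (27 of them)
  2-simplices (18): (18 of them)

giving chain groups C_0 ≅ Z^9, C_1 ≅ Z^27, C_2 ≅ Z^18.

The boundary map ∂_1: C_1 → C_0 maps an edge to its endpoints' difference, ∂[p,q] = q − p. For instance
  ∂[v_0,v_2] = [v_2] − [v_0].
The resulting 9×27 matrix has rank 8, and its Smith normal form has invariant factors (1,1,1,1,1,1,1,1).

Boundary ∂_2: C_2 → C_1 maps a triangle to the signed sum of its edges. For instance
  ∂[v_1,v_3,v_8] = [v_3,v_8] − [v_1,v_8] + [v_1,v_3],
  ∂[v_2,v_7,v_8] = [v_7,v_8] − [v_2,v_8] + [v_2,v_7].
The resulting 27×18 matrix has rank 18, and its Smith normal form has invariant factors (1,1,1,1,1,1,1,1,1,1,1,1,1,1,1,1,1,2).

From H_k ≅ ker(∂_k) / im(∂_{k+1}) we obtain:

  H_0: rank C_0 − rank ∂_1 = 9 − 8 = 1, and the invariant factors of ∂_1 are all 1, so H_0 = Z.
  H_1: rank ker ∂_1 − rank ∂_2 = (27 − 8) − 18 = 1, and ∂_2 has invariant factor 2 > 1, so H_1 = Z ⊕ Z/2Z.
  H_2: rank ker ∂_2 − rank ∂_3 = (18 − 18) − 0 = 0, and there is no ∂_3, so H_2 = 0.

(K is a triangulation of the Klein bottle.)

H_0 ≅ Z,  H_1 ≅ Z ⊕ Z/2Z,  H_2 = 0.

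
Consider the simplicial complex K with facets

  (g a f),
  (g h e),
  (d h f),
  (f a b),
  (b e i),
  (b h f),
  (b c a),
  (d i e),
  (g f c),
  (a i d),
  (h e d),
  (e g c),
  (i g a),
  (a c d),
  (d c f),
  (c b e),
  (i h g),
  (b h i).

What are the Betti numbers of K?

b_0 = 1, b_1 = 1, b_2 = 0.

K has 9 vertices, 27 edges, 18 triangles.
rank ∂_0 = 0, rank ∂_1 = 8 ⇒ b_0 = 9 − 0 − 8 = 1; all invariant factors of ∂_1 are 1 so no torsion. So H_0 = Z.
rank ∂_1 = 8, rank ∂_2 = 18 ⇒ b_1 = 27 − 8 − 18 = 1; ∂_2 has invariant factor(s) [2] giving torsion. So H_1 = Z ⊕ Z/2Z.
rank ∂_2 = 18, rank ∂_3 = 0 ⇒ b_2 = 18 − 18 − 0 = 0. So H_2 = 0.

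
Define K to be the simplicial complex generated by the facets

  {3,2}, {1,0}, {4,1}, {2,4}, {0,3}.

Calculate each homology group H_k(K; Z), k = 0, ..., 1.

H_0 = Z,  H_1 = Z.

Fix the vertex order 0 < 1 < 2 < 3 < 4 and write every simplex with vertices in increasing order. Then dim K = 1 and the simplices of K are:

  0-simplices (5): [0], [1], [2], [3], [4]
  1-simplices (5): [0,1], [0,3], [1,4], [2,3], [2,4]

so the chain groups are C_0 ≅ Z^5, C_1 ≅ Z^5.

The boundary map ∂_1: C_1 → C_0 is given by ∂[p,q] = [q] − [p]. For instance
  ∂[0,3] = [3] − [0].
The 5×5 boundary matrix has rank 4 and Smith normal form diag(1,1,1,1).

Computing H_k = (kernel of ∂_k) / (image of ∂_{k+1}):

  H_0: rank C_0 − rank ∂_1 = 5 − 4 = 1, and the invariant factors of ∂_1 are all 1, so H_0 = Z.
  H_1: rank ker ∂_1 − rank ∂_2 = (5 − 4) − 0 = 1, and there is no ∂_2, so H_1 = Z.

As a check, the Euler characteristic is 5 − 5 = 0, which agrees with 1 − 1 = 0.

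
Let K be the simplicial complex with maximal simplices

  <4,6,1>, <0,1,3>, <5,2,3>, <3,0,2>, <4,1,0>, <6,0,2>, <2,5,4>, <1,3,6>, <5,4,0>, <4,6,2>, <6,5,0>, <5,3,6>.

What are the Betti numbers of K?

Fix the vertex order 0 < 1 < 2 < 3 < 4 < 5 < 6 and write every simplex with vertices in increasing order. Then dim K = 2 and the simplices of K are:

  0-simplices (7): [0], [1], [2], [3], [4], [5], [6]
  1-simplices (18): [0,1], [0,2], [0,3], [0,4], [0,5], [0,6], [1,3], [1,4], [1,6], [2,3], [2,4], [2,5], [2,6], [3,5], [3,6], [4,5], [4,6], [5,6]
  2-simplices (12): [0,1,3], [0,1,4], [0,2,3], [0,2,6], [0,4,5], [0,5,6], [1,3,6], [1,4,6], [2,3,5], [2,4,5], [2,4,6], [3,5,6]

Hence C_0 ≅ Z^7, C_1 ≅ Z^18, C_2 ≅ Z^12.

∂_1: C_1 → C_0 is given by ∂[p,q] = [q] − [p]. For instance
  ∂[2,5] = [5] − [2].
This gives a 7×18 integer matrix of rank 6; reducing to Smith normal form yields diagonal entries (1,1,1,1,1,1).

The boundary map ∂_2: C_2 → C_1 acts by ∂[p,q,r] = [q,r] − [p,r] + [p,q]. For instance
  ∂[1,4,6] = [4,6] − [1,6] + [1,4],
  ∂[0,1,4] = [1,4] − [0,4] + [0,1].
The resulting 18×12 matrix has rank 12, and its Smith normal form has invariant factors (1,1,1,1,1,1,1,1,1,1,1,2).

From H_k ≅ ker(∂_k) / im(∂_{k+1}) we obtain:

  H_0: rank C_0 − rank ∂_1 = 7 − 6 = 1, and the invariant factors of ∂_1 are all 1, so H_0 = Z.
  H_1: rank ker ∂_1 − rank ∂_2 = (18 − 6) − 12 = 0, and ∂_2 has invariant factor 2 > 1, so H_1 = Z/2.
  H_2: rank ker ∂_2 − rank ∂_3 = (12 − 12) − 0 = 0, and there is no ∂_3, so H_2 = 0.

As a check, the Euler characteristic is 7 − 18 + 12 = 1, which agrees with 1 − 0 + 0 = 1.
(K is a triangulation of the real projective plane RP^2.)

Hence the Betti numbers are b_0 = 1, b_1 = 0, b_2 = 0.

b_0 = 1, b_1 = 0, b_2 = 0.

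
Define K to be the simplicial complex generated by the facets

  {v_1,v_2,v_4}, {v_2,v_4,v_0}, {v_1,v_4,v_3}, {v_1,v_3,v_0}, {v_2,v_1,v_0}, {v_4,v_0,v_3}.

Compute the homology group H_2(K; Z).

H_2 = Z.

K has 5 vertices, 9 edges, 6 triangles.
rank ∂_2 = 5, rank ∂_3 = 0 ⇒ b_2 = 6 − 5 − 0 = 1. So H_2 ≅ Z.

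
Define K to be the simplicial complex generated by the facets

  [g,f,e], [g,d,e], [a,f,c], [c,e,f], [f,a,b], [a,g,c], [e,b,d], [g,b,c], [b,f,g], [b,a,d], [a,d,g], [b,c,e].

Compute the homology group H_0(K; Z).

H_0 = Z.

K has 7 vertices, 18 edges, 12 triangles.
rank ∂_0 = 0, rank ∂_1 = 6 ⇒ b_0 = 7 − 0 − 6 = 1; all invariant factors of ∂_1 are 1 so no torsion. So H_0 = Z.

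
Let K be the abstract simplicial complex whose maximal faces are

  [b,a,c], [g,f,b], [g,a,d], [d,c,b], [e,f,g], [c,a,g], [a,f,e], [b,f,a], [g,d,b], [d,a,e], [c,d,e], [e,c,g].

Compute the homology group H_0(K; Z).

Fix the vertex order a < b < c < d < e < f < g and write every simplex with vertices in increasing order. Then dim K = 2 and the simplices of K are:

  0-simplices (7): a, b, c, d, e, f, g
  1-simplices (18): ab, ac, ad, ae, af, ag, bc, bd, bf, bg, cd, ce, cg, de, dg, ef, eg, fg
  2-simplices (12): abc, abf, acg, ade, adg, aef, bcd, bdg, bfg, cde, ceg, efg

Hence C_0 ≅ Z^7, C_1 ≅ Z^18, C_2 ≅ Z^12.

Boundary ∂_1: C_1 → C_0 maps an edge to its endpoints' difference, ∂[p,q] = q − p.
As a 7×18 matrix over Z this has rank 6, with invariant factors (1,1,1,1,1,1).

Boundary ∂_2: C_2 → C_1 maps a triangle to the signed sum of its edges. For instance
  ∂adg = dg − ag + ad,
  ∂ceg = eg − cg + ce.
The resulting 18×12 matrix has rank 12, and its Smith normal form has invariant factors (1,1,1,1,1,1,1,1,1,1,1,2).

From H_k ≅ ker(∂_k) / im(∂_{k+1}) we obtain:

  H_0: rank C_0 − rank ∂_1 = 7 − 6 = 1, and the invariant factors of ∂_1 are all 1, so H_0 ≅ Z.

H_0 ≅ Z.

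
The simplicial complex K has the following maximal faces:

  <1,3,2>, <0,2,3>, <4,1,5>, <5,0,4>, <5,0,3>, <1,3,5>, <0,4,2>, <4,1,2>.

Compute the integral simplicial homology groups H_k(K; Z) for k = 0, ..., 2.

Take the total order 0 < 1 < 2 < 3 < 4 < 5 on the vertex set. Then K (dimension 2) consists of the simplices:

  0-simplices (6): [0], [1], [2], [3], [4], [5]
  1-simplices (12): [0,2], [0,3], [0,4], [0,5], [1,2], [1,3], [1,4], [1,5], [2,3], [2,4], [3,5], [4,5]
  2-simplices (8): [0,2,3], [0,2,4], [0,3,5], [0,4,5], [1,2,3], [1,2,4], [1,3,5], [1,4,5]

giving chain groups C_0 ≅ Z^6, C_1 ≅ Z^12, C_2 ≅ Z^8.

∂_1: C_1 → C_0 is given by ∂[p,q] = [q] − [p]. For instance
  ∂[0,4] = [4] − [0].
The 6×12 boundary matrix has rank 5 and Smith normal form diag(1,1,1,1,1).

The boundary map ∂_2: C_2 → C_1 sends each 2-simplex [p,q,r] to [q,r] − [p,r] + [p,q]. For instance
  ∂[1,2,3] = [2,3] − [1,3] + [1,2],
  ∂[0,2,3] = [2,3] − [0,3] + [0,2].
The 12×8 boundary matrix has rank 7 and Smith normal form diag(1,1,1,1,1,1,1).

Computing H_k = (kernel of ∂_k) / (image of ∂_{k+1}):

  H_0: rank C_0 − rank ∂_1 = 6 − 5 = 1, and the invariant factors of ∂_1 are all 1, so H_0 ≅ Z.
  H_1: rank ker ∂_1 − rank ∂_2 = (12 − 5) − 7 = 0, and the invariant factors of ∂_2 are all 1, so H_1 ≅ 0.
  H_2: rank ker ∂_2 − rank ∂_3 = (8 − 7) − 0 = 1, and there is no ∂_3, so H_2 ≅ Z.

As a check, the Euler characteristic is 6 − 12 + 8 = 2, which agrees with 1 − 0 + 1 = 2.

H_0 = Z,  H_1 = 0,  H_2 = Z.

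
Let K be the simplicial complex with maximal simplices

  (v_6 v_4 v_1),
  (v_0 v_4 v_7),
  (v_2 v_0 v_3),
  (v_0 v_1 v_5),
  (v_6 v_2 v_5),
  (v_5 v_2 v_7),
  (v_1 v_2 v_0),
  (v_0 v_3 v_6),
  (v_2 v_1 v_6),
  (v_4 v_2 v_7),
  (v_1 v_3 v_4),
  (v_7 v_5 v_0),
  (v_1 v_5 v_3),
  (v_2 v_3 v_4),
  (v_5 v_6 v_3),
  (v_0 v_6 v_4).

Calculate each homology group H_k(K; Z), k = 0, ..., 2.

H_0 = Z,  H_1 = Z^2,  H_2 = Z.

Take the total order v_0 < v_1 < v_2 < v_3 < v_4 < v_5 < v_6 < v_7 on the vertex set. Then K (dimension 2) consists of the simplices:

  0-simplices (8): [v_0], [v_1], [v_2], [v_3], [v_4], [v_5], [v_6], [v_7]
  1-simplices (24): (24 of them)
  2-simplices (16): (16 of them)

giving chain groups C_0 ≅ Z^8, C_1 ≅ Z^24, C_2 ≅ Z^16.

∂_1: C_1 → C_0 sends each edge [p,q] (with p < q) to q − p. For instance
  ∂[v_0,v_3] = [v_3] − [v_0].
The 8×24 boundary matrix has rank 7 and Smith normal form diag(1,1,1,1,1,1,1).

∂_2: C_2 → C_1 sends each 2-simplex [p,q,r] to [q,r] − [p,r] + [p,q]. For instance
  ∂[v_0,v_3,v_6] = [v_3,v_6] − [v_0,v_6] + [v_0,v_3],
  ∂[v_1,v_2,v_6] = [v_2,v_6] − [v_1,v_6] + [v_1,v_2].
The 24×16 boundary matrix has rank 15 and Smith normal form diag(1,1,1,1,1,1,1,1,1,1,1,1,1,1,1).

Now H_k = ker ∂_k / im ∂_{k+1}, so:

  H_0: rank C_0 − rank ∂_1 = 8 − 7 = 1, and the invariant factors of ∂_1 are all 1, so H_0 = Z.
  H_1: rank ker ∂_1 − rank ∂_2 = (24 − 7) − 15 = 2, and the invariant factors of ∂_2 are all 1, so H_1 = Z^2.
  H_2: rank ker ∂_2 − rank ∂_3 = (16 − 15) − 0 = 1, and there is no ∂_3, so H_2 = Z.

(K is a triangulation of the torus T^2.)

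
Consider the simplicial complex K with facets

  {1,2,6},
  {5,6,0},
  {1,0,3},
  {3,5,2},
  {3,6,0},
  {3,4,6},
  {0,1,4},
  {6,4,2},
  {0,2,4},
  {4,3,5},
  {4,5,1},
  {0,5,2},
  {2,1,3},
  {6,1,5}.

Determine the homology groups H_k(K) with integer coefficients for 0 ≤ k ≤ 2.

K has 7 vertices, 21 edges, 14 triangles.
rank ∂_0 = 0, rank ∂_1 = 6 ⇒ b_0 = 7 − 0 − 6 = 1; all invariant factors of ∂_1 are 1 so no torsion. So H_0 ≅ Z.
rank ∂_1 = 6, rank ∂_2 = 13 ⇒ b_1 = 21 − 6 − 13 = 2; all invariant factors of ∂_2 are 1 so no torsion. So H_1 ≅ Z^2.
rank ∂_2 = 13, rank ∂_3 = 0 ⇒ b_2 = 14 − 13 − 0 = 1. So H_2 ≅ Z.

H_0 = Z,  H_1 = Z^2,  H_2 = Z.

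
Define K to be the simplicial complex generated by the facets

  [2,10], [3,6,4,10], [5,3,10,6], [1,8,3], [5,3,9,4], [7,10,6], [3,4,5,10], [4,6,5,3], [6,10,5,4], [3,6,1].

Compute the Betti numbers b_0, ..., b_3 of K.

We work with the vertex ordering 1 < 2 < 3 < 4 < 5 < 6 < 7 < 8 < 9 < 10. The simplices of K, each written with vertices in increasing order, are:

  0-simplices (10): [1], [2], [3], [4], [5], [6], [7], [8], [9], [10]
  1-simplices (20): [1,3], [1,6], [1,8], [2,10], [3,4], [3,5], [3,6], [3,8], [3,9], [3,10], [4,5], [4,6], [4,9], [4,10], [5,6], [5,9], [5,10], [6,7], [6,10], [7,10]
  2-simplices (16): [1,3,6], [1,3,8], [3,4,5], [3,4,6], [3,4,9], [3,4,10], [3,5,6], [3,5,9], [3,5,10], [3,6,10], [4,5,6], [4,5,9], [4,5,10], [4,6,10], [5,6,10], [6,7,10]
  3-simplices (6): [3,4,5,6], [3,4,5,9], [3,4,5,10], [3,4,6,10], [3,5,6,10], [4,5,6,10]

Hence C_0 ≅ Z^10, C_1 ≅ Z^20, C_2 ≅ Z^16, C_3 ≅ Z^6.

Boundary ∂_1: C_1 → C_0 is given by ∂[p,q] = [q] − [p].
As a 10×20 matrix over Z this has rank 9, with invariant factors (1,1,1,1,1,1,1,1,1).

Boundary ∂_2: C_2 → C_1 acts by ∂[p,q,r] = [q,r] − [p,r] + [p,q]. For instance
  ∂[3,5,10] = [5,10] − [3,10] + [3,5],
  ∂[3,4,9] = [4,9] − [3,9] + [3,4].
As a 20×16 matrix over Z this has rank 11, with invariant factors (1,1,1,1,1,1,1,1,1,1,1).

∂_3: C_3 → C_2 sends each 3-simplex σ to the alternating sum Σ_i (−1)^i (σ with its i-th vertex removed). For instance
  ∂[3,4,6,10] = [4,6,10] − [3,6,10] + [3,4,10] − [3,4,6],
  ∂[3,5,6,10] = [5,6,10] − [3,6,10] + [3,5,10] − [3,5,6].
The resulting 16×6 matrix has rank 5, and its Smith normal form has invariant factors (1,1,1,1,1).

From H_k ≅ ker(∂_k) / im(∂_{k+1}) we obtain:

  H_0: rank C_0 − rank ∂_1 = 10 − 9 = 1, and the invariant factors of ∂_1 are all 1, so H_0 = Z.
  H_1: rank ker ∂_1 − rank ∂_2 = (20 − 9) − 11 = 0, and the invariant factors of ∂_2 are all 1, so H_1 = 0.
  H_2: rank ker ∂_2 − rank ∂_3 = (16 − 11) − 5 = 0, and the invariant factors of ∂_3 are all 1, so H_2 = 0.
  H_3: rank ker ∂_3 − rank ∂_4 = (6 − 5) − 0 = 1, and there is no ∂_4, so H_3 = Z.

Hence the Betti numbers are b_0 = 1, b_1 = 0, b_2 = 0, b_3 = 1.

b_0 = 1, b_1 = 0, b_2 = 0, b_3 = 1.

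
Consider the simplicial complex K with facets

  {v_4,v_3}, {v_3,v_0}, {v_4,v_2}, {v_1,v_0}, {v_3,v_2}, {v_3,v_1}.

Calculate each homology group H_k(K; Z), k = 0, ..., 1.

H_0 ≅ Z,  H_1 ≅ Z^2.

K has 5 vertices, 6 edges.
rank ∂_0 = 0, rank ∂_1 = 4 ⇒ b_0 = 5 − 0 − 4 = 1; all invariant factors of ∂_1 are 1 so no torsion. So H_0 = Z.
rank ∂_1 = 4, rank ∂_2 = 0 ⇒ b_1 = 6 − 4 − 0 = 2. So H_1 = Z^2.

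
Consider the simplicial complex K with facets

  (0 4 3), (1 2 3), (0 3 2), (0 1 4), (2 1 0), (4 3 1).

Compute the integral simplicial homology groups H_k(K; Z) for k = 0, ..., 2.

We work with the vertex ordering 0 < 1 < 2 < 3 < 4. The simplices of K, each written with vertices in increasing order, are:

  0-simplices (5): [0], [1], [2], [3], [4]
  1-simplices (9): [0,1], [0,2], [0,3], [0,4], [1,2], [1,3], [1,4], [2,3], [3,4]
  2-simplices (6): [0,1,2], [0,1,4], [0,2,3], [0,3,4], [1,2,3], [1,3,4]

giving chain groups C_0 ≅ Z^5, C_1 ≅ Z^9, C_2 ≅ Z^6.

The boundary map ∂_1: C_1 → C_0 is given by ∂[p,q] = [q] − [p]. For instance
  ∂[0,1] = [1] − [0].
The resulting 5×9 matrix has rank 4, and its Smith normal form has invariant factors (1,1,1,1).

The boundary map ∂_2: C_2 → C_1 acts by ∂[p,q,r] = [q,r] − [p,r] + [p,q]. For instance
  ∂[0,1,4] = [1,4] − [0,4] + [0,1],
  ∂[0,3,4] = [3,4] − [0,4] + [0,3].
This gives a 9×6 integer matrix of rank 5; reducing to Smith normal form yields diagonal entries (1,1,1,1,1).

Now H_k = ker ∂_k / im ∂_{k+1}, so:

  H_0: rank C_0 − rank ∂_1 = 5 − 4 = 1, and the invariant factors of ∂_1 are all 1, so H_0 ≅ Z.
  H_1: rank ker ∂_1 − rank ∂_2 = (9 − 4) − 5 = 0, and the invariant factors of ∂_2 are all 1, so H_1 ≅ 0.
  H_2: rank ker ∂_2 − rank ∂_3 = (6 − 5) − 0 = 1, and there is no ∂_3, so H_2 ≅ Z.

(K is a triangulation of the 2-sphere S^2.)

H_0 = Z,  H_1 = 0,  H_2 = Z.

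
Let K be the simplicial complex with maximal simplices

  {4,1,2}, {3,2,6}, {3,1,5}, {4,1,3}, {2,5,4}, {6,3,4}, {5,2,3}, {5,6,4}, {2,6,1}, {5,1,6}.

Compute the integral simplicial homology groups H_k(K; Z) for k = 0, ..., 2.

We work with the vertex ordering 1 < 2 < 3 < 4 < 5 < 6. The simplices of K, each written with vertices in increasing order, are:

  0-simplices (6): [1], [2], [3], [4], [5], [6]
  1-simplices (15): [1,2], [1,3], [1,4], [1,5], [1,6], [2,3], [2,4], [2,5], [2,6], [3,4], [3,5], [3,6], [4,5], [4,6], [5,6]
  2-simplices (10): [1,2,4], [1,2,6], [1,3,4], [1,3,5], [1,5,6], [2,3,5], [2,3,6], [2,4,5], [3,4,6], [4,5,6]

so the chain groups are C_0 ≅ Z^6, C_1 ≅ Z^15, C_2 ≅ Z^10.

∂_1: C_1 → C_0 sends each edge [p,q] (with p < q) to q − p.
The resulting 6×15 matrix has rank 5, and its Smith normal form has invariant factors (1,1,1,1,1).

∂_2: C_2 → C_1 acts by ∂[p,q,r] = [q,r] − [p,r] + [p,q]. For instance
  ∂[1,3,4] = [3,4] − [1,4] + [1,3],
  ∂[2,3,5] = [3,5] − [2,5] + [2,3].
This gives a 15×10 integer matrix of rank 10; reducing to Smith normal form yields diagonal entries (1,1,1,1,1,1,1,1,1,2).

Computing H_k = (kernel of ∂_k) / (image of ∂_{k+1}):

  H_0: rank C_0 − rank ∂_1 = 6 − 5 = 1, and the invariant factors of ∂_1 are all 1, so H_0 ≅ Z.
  H_1: rank ker ∂_1 − rank ∂_2 = (15 − 5) − 10 = 0, and ∂_2 has invariant factor 2 > 1, so H_1 ≅ Z/2Z.
  H_2: rank ker ∂_2 − rank ∂_3 = (10 − 10) − 0 = 0, and there is no ∂_3, so H_2 ≅ 0.

As a check, the Euler characteristic is 6 − 15 + 10 = 1, which agrees with 1 − 0 + 0 = 1.

H_0 ≅ Z,  H_1 ≅ Z/2Z,  H_2 = 0.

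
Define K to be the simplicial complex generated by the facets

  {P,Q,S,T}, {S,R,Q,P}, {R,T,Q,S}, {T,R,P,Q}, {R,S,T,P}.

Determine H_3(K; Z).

H_3 ≅ Z.

We work with the vertex ordering P < Q < R < S < T. The simplices of K, each written with vertices in increasing order, are:

  0-simplices (5): P, Q, R, S, T
  1-simplices (10): PQ, PR, PS, PT, QR, QS, QT, RS, RT, ST
  2-simplices (10): PQR, PQS, PQT, PRS, PRT, PST, QRS, QRT, QST, RST
  3-simplices (5): PQRS, PQRT, PQST, PRST, QRST

giving chain groups C_0 ≅ Z^5, C_1 ≅ Z^10, C_2 ≅ Z^10, C_3 ≅ Z^5.

∂_1: C_1 → C_0 maps an edge to its endpoints' difference, ∂[p,q] = q − p.
This gives a 5×10 integer matrix of rank 4; reducing to Smith normal form yields diagonal entries (1,1,1,1).

Boundary ∂_2: C_2 → C_1 sends each 2-simplex [p,q,r] to [q,r] − [p,r] + [p,q]. For instance
  ∂PRS = RS − PS + PR,
  ∂QRT = RT − QT + QR.
The resulting 10×10 matrix has rank 6, and its Smith normal form has invariant factors (1,1,1,1,1,1).

∂_3: C_3 → C_2 sends each 3-simplex σ to the alternating sum Σ_i (−1)^i (σ with its i-th vertex removed). For instance
  ∂PQRT = QRT − PRT + PQT − PQR,
  ∂PQRS = QRS − PRS + PQS − PQR.
The 10×5 boundary matrix has rank 4 and Smith normal form diag(1,1,1,1).

From H_k ≅ ker(∂_k) / im(∂_{k+1}) we obtain:

  H_3: rank ker ∂_3 − rank ∂_4 = (5 − 4) − 0 = 1, and there is no ∂_4, so H_3 ≅ Z.

(K is a triangulation of the 3-sphere S^3.)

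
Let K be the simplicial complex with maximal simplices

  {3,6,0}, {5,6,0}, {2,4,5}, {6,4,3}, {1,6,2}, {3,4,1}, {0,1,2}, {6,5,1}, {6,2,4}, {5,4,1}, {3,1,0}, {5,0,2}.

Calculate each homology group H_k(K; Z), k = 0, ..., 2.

H_0 = Z,  H_1 = Z/2Z,  H_2 = 0.

K has 7 vertices, 18 edges, 12 triangles.
rank ∂_0 = 0, rank ∂_1 = 6 ⇒ b_0 = 7 − 0 − 6 = 1; all invariant factors of ∂_1 are 1 so no torsion. So H_0 ≅ Z.
rank ∂_1 = 6, rank ∂_2 = 12 ⇒ b_1 = 18 − 6 − 12 = 0; ∂_2 has invariant factor(s) [2] giving torsion. So H_1 ≅ Z/2Z.
rank ∂_2 = 12, rank ∂_3 = 0 ⇒ b_2 = 12 − 12 − 0 = 0. So H_2 ≅ 0.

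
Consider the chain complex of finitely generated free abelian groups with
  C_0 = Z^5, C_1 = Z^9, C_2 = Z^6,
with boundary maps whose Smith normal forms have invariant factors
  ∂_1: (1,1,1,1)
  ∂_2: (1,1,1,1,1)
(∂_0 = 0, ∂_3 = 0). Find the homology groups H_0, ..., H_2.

H_0 ≅ Z,  H_1 = 0,  H_2 ≅ Z.

H_0: b_0 = 5 − 0 − 4 = 1; torsion from ∂_1 factors > 1: none. So H_0 ≅ Z.
H_1: b_1 = 9 − 4 − 5 = 0; torsion from ∂_2 factors > 1: none. So H_1 ≅ 0.
H_2: b_2 = 6 − 5 − 0 = 1; torsion from ∂_3 factors > 1: none. So H_2 ≅ Z.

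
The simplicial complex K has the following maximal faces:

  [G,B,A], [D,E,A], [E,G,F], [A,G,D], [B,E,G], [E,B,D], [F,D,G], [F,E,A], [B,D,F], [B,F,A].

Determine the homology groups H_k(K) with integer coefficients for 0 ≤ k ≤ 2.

H_0 ≅ Z,  H_1 ≅ Z_2,  H_2 = 0.

We work with the vertex ordering A < B < D < E < F < G. The simplices of K, each written with vertices in increasing order, are:

  0-simplices (6): A, B, D, E, F, G
  1-simplices (15): AB, AD, AE, AF, AG, BD, BE, BF, BG, DE, DF, DG, EF, EG, FG
  2-simplices (10): ABF, ABG, ADE, ADG, AEF, BDE, BDF, BEG, DFG, EFG

giving chain groups C_0 ≅ Z^6, C_1 ≅ Z^15, C_2 ≅ Z^10.

Boundary ∂_1: C_1 → C_0 is given by ∂[p,q] = [q] − [p]. For instance
  ∂BE = E − B.
As a 6×15 matrix over Z this has rank 5, with invariant factors (1,1,1,1,1).

Boundary ∂_2: C_2 → C_1 acts by ∂[p,q,r] = [q,r] − [p,r] + [p,q]. For instance
  ∂ADG = DG − AG + AD,
  ∂ABG = BG − AG + AB.
This gives a 15×10 integer matrix of rank 10; reducing to Smith normal form yields diagonal entries (1,1,1,1,1,1,1,1,1,2).

Now H_k = ker ∂_k / im ∂_{k+1}, so:

  H_0: rank C_0 − rank ∂_1 = 6 − 5 = 1, and the invariant factors of ∂_1 are all 1, so H_0 = Z.
  H_1: rank ker ∂_1 − rank ∂_2 = (15 − 5) − 10 = 0, and ∂_2 has invariant factor 2 > 1, so H_1 = Z_2.
  H_2: rank ker ∂_2 − rank ∂_3 = (10 − 10) − 0 = 0, and there is no ∂_3, so H_2 = 0.

(K is a triangulation of the real projective plane RP^2.)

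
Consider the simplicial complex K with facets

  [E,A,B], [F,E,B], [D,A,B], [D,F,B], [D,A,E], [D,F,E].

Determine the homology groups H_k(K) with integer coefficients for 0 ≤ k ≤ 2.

Order the vertices as A < B < D < E < F. Listing each simplex with vertices in this order, K has dimension 2 with simplices:

  0-simplices (5): A, B, D, E, F
  1-simplices (9): AB, AD, AE, BD, BE, BF, DE, DF, EF
  2-simplices (6): ABD, ABE, ADE, BDF, BEF, DEF

so the chain groups are C_0 ≅ Z^5, C_1 ≅ Z^9, C_2 ≅ Z^6.

Boundary ∂_1: C_1 → C_0 sends each edge [p,q] (with p < q) to q − p.
The resulting 5×9 matrix has rank 4, and its Smith normal form has invariant factors (1,1,1,1).

The boundary map ∂_2: C_2 → C_1 maps a triangle to the signed sum of its edges. For instance
  ∂DEF = EF − DF + DE,
  ∂ADE = DE − AE + AD.
As a 9×6 matrix over Z this has rank 5, with invariant factors (1,1,1,1,1).

Now H_k = ker ∂_k / im ∂_{k+1}, so:

  H_0: rank C_0 − rank ∂_1 = 5 − 4 = 1, and the invariant factors of ∂_1 are all 1, so H_0 ≅ Z.
  H_1: rank ker ∂_1 − rank ∂_2 = (9 − 4) − 5 = 0, and the invariant factors of ∂_2 are all 1, so H_1 ≅ 0.
  H_2: rank ker ∂_2 − rank ∂_3 = (6 − 5) − 0 = 1, and there is no ∂_3, so H_2 ≅ Z.

H_0 ≅ Z,  H_1 = 0,  H_2 ≅ Z.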